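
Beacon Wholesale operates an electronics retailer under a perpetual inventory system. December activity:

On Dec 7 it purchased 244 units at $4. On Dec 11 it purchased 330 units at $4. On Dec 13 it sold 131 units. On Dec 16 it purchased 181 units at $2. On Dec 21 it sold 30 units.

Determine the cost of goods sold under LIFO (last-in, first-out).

COGS = $584

Dec 13, 131 sold [LIFO — newest first]: 131 @ $4 = $524
Dec 21, 30 sold [LIFO — newest first]: 30 @ $2 = $60
Total COGS = $524 + $60 = $584
Ending inventory: 244 @ $4 + 199 @ $4 + 151 @ $2 = $2,074
Check: goods available $2,658 = COGS $584 + ending $2,074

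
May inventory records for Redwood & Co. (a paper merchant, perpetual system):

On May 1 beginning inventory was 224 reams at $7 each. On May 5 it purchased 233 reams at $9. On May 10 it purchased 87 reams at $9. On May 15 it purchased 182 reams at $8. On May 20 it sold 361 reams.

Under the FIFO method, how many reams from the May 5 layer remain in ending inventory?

May 20, 361 sold [FIFO — oldest first]: 224 @ $7 + 137 @ $9 = $2,801
Ending inventory: 96 @ $9 + 87 @ $9 + 182 @ $8 = $3,103

96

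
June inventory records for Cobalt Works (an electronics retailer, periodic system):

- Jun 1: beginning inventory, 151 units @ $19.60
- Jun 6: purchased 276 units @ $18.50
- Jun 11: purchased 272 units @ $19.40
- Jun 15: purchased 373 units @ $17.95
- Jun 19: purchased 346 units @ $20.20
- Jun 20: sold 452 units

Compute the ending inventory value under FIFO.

Jun 20, 452 sold [FIFO — oldest first]: 151 @ $19.60 + 276 @ $18.50 + 25 @ $19.40 = $8,550.60
Ending inventory: 247 @ $19.40 + 373 @ $17.95 + 346 @ $20.20 = $18,476.35

Ending inventory = $18,476.35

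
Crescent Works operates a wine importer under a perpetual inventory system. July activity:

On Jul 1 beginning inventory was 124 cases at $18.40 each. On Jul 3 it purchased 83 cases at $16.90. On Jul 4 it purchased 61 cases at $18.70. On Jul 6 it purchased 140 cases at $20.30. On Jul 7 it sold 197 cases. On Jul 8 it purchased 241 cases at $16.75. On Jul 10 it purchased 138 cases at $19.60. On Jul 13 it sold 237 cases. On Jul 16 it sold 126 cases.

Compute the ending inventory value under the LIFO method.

Jul 7, 197 sold [LIFO — newest first]: 140 @ $20.30 + 57 @ $18.70 = $3,907.90
Jul 13, 237 sold [LIFO — newest first]: 138 @ $19.60 + 99 @ $16.75 = $4,363.05
Jul 16, 126 sold [LIFO — newest first]: 126 @ $16.75 = $2,110.50
Total COGS = $3,907.90 + $4,363.05 + $2,110.50 = $10,381.45
Ending inventory: 124 @ $18.40 + 83 @ $16.90 + 4 @ $18.70 + 16 @ $16.75 = $4,027.10
Check: goods available $14,408.55 = COGS $10,381.45 + ending $4,027.10

Ending inventory = $4,027.10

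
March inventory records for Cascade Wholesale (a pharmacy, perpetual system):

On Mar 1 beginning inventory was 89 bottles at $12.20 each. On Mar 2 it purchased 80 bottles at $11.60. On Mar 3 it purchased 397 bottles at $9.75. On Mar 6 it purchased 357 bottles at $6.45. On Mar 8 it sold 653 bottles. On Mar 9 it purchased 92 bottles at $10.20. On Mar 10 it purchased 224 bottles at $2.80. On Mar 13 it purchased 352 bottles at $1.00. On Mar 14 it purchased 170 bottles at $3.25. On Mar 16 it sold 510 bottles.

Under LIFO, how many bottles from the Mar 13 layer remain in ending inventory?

Mar 8, 653 sold [LIFO — newest first]: 357 @ $6.45 + 296 @ $9.75 = $5,188.65
Mar 16, 510 sold [LIFO — newest first]: 170 @ $3.25 + 340 @ $1.00 = $892.50
Total COGS = $5,188.65 + $892.50 = $6,081.15
Ending inventory: 89 @ $12.20 + 80 @ $11.60 + 101 @ $9.75 + 92 @ $10.20 + 224 @ $2.80 + 12 @ $1.00 = $4,576.15
Check: goods available $10,657.30 = COGS $6,081.15 + ending $4,576.15

12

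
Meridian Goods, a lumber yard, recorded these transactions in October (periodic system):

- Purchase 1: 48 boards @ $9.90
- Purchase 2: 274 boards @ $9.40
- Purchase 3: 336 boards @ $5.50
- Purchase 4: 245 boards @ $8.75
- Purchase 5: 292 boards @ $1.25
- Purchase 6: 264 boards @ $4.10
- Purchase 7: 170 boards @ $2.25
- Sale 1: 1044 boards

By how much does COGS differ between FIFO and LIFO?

FIFO COGS: 48 @ $9.90 + 274 @ $9.40 + 336 @ $5.50 + 245 @ $8.75 + 141 @ $1.25 = $7,218.80
LIFO COGS: 170 @ $2.25 + 264 @ $4.10 + 292 @ $1.25 + 245 @ $8.75 + 73 @ $5.50 = $4,375.15
Difference = |$7,218.80 − $4,375.15| = $2,843.65

$2,843.65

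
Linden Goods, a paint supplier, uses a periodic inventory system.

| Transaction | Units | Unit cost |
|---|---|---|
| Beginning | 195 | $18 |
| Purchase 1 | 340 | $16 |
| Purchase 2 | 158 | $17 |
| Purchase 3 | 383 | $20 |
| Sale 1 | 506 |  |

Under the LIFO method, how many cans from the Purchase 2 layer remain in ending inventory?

35

Sale 1 (506) [LIFO — newest first]: 383 @ $20 + 123 @ $17 = $9,751
Ending inventory: 195 @ $18 + 340 @ $16 + 35 @ $17 = $9,545
Check: goods available $19,296 = COGS $9,751 + ending $9,545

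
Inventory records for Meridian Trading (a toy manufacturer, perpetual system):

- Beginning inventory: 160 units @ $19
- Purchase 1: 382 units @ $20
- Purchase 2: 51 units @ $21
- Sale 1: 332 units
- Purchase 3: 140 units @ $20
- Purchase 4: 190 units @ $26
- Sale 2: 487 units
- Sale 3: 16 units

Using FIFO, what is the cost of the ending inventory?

Ending inventory = $2,288

Sale 1 (332) [FIFO — oldest first]: 160 @ $19 + 172 @ $20 = $6,480
Sale 2 (487) [FIFO — oldest first]: 210 @ $20 + 51 @ $21 + 140 @ $20 + 86 @ $26 = $10,307
Sale 3 (16) [FIFO — oldest first]: 16 @ $26 = $416
Total COGS = $6,480 + $10,307 + $416 = $17,203
Ending inventory: 88 @ $26 = $2,288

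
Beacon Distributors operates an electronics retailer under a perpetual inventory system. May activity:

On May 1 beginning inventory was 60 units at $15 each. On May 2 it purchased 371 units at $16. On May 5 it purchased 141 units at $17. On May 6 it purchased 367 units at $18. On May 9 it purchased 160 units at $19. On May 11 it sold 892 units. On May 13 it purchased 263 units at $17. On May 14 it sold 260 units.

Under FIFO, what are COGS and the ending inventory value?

COGS = $19,780; ending inventory = $3,570

May 11, 892 sold [FIFO — oldest first]: 60 @ $15 + 371 @ $16 + 141 @ $17 + 320 @ $18 = $14,993
May 14, 260 sold [FIFO — oldest first]: 47 @ $18 + 160 @ $19 + 53 @ $17 = $4,787
Total COGS = $14,993 + $4,787 = $19,780
Ending inventory: 210 @ $17 = $3,570
Check: goods available $23,350 = COGS $19,780 + ending $3,570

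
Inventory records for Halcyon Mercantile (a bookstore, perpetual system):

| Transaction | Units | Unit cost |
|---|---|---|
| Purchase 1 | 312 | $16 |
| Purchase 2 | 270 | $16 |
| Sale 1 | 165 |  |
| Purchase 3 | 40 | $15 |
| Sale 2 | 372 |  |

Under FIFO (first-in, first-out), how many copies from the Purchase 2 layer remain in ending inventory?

45

Sale 1 (165) [FIFO — oldest first]: 165 @ $16 = $2,640
Sale 2 (372) [FIFO — oldest first]: 147 @ $16 + 225 @ $16 = $5,952
Total COGS = $2,640 + $5,952 = $8,592
Ending inventory: 45 @ $16 + 40 @ $15 = $1,320
Check: goods available $9,912 = COGS $8,592 + ending $1,320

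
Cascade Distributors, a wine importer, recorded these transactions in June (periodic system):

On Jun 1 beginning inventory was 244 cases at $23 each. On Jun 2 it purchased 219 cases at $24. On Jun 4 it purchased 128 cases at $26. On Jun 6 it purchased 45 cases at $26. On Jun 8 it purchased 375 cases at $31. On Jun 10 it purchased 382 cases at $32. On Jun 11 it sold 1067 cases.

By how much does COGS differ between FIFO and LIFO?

FIFO COGS: 244 @ $23 + 219 @ $24 + 128 @ $26 + 45 @ $26 + 375 @ $31 + 56 @ $32 = $28,783
LIFO COGS: 382 @ $32 + 375 @ $31 + 45 @ $26 + 128 @ $26 + 137 @ $24 = $31,635
Difference = |$28,783 − $31,635| = $2,852

$2,852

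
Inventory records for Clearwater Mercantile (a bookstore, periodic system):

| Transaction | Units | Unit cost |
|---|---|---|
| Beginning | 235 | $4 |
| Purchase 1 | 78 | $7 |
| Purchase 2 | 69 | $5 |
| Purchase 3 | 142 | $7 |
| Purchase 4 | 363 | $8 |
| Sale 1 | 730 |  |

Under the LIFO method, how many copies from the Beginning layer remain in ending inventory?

157

Sale 1 (730) [LIFO — newest first]: 363 @ $8 + 142 @ $7 + 69 @ $5 + 78 @ $7 + 78 @ $4 = $5,101
Ending inventory: 157 @ $4 = $628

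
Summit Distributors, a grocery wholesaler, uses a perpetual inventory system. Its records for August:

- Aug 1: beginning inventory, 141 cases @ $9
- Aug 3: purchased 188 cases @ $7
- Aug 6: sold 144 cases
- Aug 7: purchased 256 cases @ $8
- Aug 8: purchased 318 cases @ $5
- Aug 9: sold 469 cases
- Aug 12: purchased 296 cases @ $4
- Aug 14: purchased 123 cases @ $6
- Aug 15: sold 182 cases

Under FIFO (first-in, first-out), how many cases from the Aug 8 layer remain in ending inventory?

Aug 6, 144 sold [FIFO — oldest first]: 141 @ $9 + 3 @ $7 = $1,290
Aug 9, 469 sold [FIFO — oldest first]: 185 @ $7 + 256 @ $8 + 28 @ $5 = $3,483
Aug 15, 182 sold [FIFO — oldest first]: 182 @ $5 = $910
Total COGS = $1,290 + $3,483 + $910 = $5,683
Ending inventory: 108 @ $5 + 296 @ $4 + 123 @ $6 = $2,462
Check: goods available $8,145 = COGS $5,683 + ending $2,462

108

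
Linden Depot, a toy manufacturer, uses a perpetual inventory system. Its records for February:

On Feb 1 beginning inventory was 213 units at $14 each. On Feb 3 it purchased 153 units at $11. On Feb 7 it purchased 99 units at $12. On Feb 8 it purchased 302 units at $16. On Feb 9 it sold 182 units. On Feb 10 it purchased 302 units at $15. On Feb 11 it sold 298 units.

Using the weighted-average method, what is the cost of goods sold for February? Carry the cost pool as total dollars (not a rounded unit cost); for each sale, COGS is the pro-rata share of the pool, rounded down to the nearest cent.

After Feb 1: 213 on hand, pool $2,982.00 (≈ $14.0000 each)
After Feb 3: 366 on hand, pool $4,665.00 (≈ $12.7459 each)
After Feb 7: 465 on hand, pool $5,853.00 (≈ $12.5871 each)
After Feb 8: 767 on hand, pool $10,685.00 (≈ $13.9309 each)
Feb 9, sell 182: 182/767 × $10,685.00 → $2,535.42
After Feb 10: 887 on hand, pool $12,679.58 (≈ $14.2949 each)
Feb 11, sell 298: 298/887 × $12,679.58 → $4,259.88
Total COGS = $2,535.42 + $4,259.88 = $6,795.30
Ending inventory (cost pool remaining) = $8,419.70

COGS = $6,795.30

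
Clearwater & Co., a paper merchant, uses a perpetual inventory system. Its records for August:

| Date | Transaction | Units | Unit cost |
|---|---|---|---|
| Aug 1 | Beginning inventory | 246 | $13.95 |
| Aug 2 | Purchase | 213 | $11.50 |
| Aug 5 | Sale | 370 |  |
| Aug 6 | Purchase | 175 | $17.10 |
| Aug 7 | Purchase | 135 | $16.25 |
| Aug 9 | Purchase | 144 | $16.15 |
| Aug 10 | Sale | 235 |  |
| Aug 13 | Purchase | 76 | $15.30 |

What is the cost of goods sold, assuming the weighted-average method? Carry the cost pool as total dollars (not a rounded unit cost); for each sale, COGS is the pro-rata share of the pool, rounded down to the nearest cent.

COGS = $8,485.34

After Aug 1: 246 on hand, pool $3,431.70 (≈ $13.9500 each)
After Aug 2: 459 on hand, pool $5,881.20 (≈ $12.8131 each)
Aug 5, sell 370: 370/459 × $5,881.20 → $4,740.83
After Aug 6: 264 on hand, pool $4,132.87 (≈ $15.6548 each)
After Aug 7: 399 on hand, pool $6,326.62 (≈ $15.8562 each)
After Aug 9: 543 on hand, pool $8,652.22 (≈ $15.9341 each)
Aug 10, sell 235: 235/543 × $8,652.22 → $3,744.51
After Aug 13: 384 on hand, pool $6,070.51 (≈ $15.8086 each)
Total COGS = $4,740.83 + $3,744.51 = $8,485.34
Ending inventory (cost pool remaining) = $6,070.51
Check: goods available $14,555.85 = COGS $8,485.34 + ending $6,070.51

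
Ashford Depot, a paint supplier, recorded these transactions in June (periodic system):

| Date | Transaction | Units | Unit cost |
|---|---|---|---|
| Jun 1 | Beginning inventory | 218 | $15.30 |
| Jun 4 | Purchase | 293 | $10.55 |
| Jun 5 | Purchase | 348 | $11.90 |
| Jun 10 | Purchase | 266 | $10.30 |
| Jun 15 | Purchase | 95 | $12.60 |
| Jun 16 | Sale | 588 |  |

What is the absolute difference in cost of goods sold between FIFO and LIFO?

$704.75

FIFO COGS: 218 @ $15.30 + 293 @ $10.55 + 77 @ $11.90 = $7,342.85
LIFO COGS: 95 @ $12.60 + 266 @ $10.30 + 227 @ $11.90 = $6,638.10
Difference = |$7,342.85 − $6,638.10| = $704.75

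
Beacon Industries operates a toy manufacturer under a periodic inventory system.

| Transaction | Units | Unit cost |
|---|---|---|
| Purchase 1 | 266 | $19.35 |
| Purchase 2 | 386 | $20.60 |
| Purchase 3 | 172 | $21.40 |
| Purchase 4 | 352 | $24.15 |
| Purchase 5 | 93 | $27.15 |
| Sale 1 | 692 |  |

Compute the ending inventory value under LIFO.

Sale 1 (692) [LIFO — newest first]: 93 @ $27.15 + 352 @ $24.15 + 172 @ $21.40 + 75 @ $20.60 = $16,251.55
Ending inventory: 266 @ $19.35 + 311 @ $20.60 = $11,553.70

Ending inventory = $11,553.70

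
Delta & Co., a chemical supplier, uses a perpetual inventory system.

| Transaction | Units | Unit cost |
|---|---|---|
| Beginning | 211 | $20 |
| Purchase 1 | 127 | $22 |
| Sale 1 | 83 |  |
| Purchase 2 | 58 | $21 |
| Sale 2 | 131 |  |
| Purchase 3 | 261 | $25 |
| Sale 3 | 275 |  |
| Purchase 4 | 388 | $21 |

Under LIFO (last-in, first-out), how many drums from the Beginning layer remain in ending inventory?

Sale 1 (83) [LIFO — newest first]: 83 @ $22 = $1,826
Sale 2 (131) [LIFO — newest first]: 58 @ $21 + 44 @ $22 + 29 @ $20 = $2,766
Sale 3 (275) [LIFO — newest first]: 261 @ $25 + 14 @ $20 = $6,805
Total COGS = $1,826 + $2,766 + $6,805 = $11,397
Ending inventory: 168 @ $20 + 388 @ $21 = $11,508

168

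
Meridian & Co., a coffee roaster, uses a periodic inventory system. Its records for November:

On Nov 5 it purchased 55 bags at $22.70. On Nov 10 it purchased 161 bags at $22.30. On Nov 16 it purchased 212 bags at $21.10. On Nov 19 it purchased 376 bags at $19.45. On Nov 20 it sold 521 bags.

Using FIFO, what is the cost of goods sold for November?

COGS = $11,120.85

Nov 20, 521 sold [FIFO — oldest first]: 55 @ $22.70 + 161 @ $22.30 + 212 @ $21.10 + 93 @ $19.45 = $11,120.85
Ending inventory: 283 @ $19.45 = $5,504.35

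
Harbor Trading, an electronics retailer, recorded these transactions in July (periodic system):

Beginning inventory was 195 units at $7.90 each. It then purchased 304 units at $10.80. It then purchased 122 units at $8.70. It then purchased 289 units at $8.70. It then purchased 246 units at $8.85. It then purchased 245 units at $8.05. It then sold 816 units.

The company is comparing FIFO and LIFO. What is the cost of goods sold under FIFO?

FIFO COGS: 195 @ $7.90 + 304 @ $10.80 + 122 @ $8.70 + 195 @ $8.70 = $7,581.60
LIFO COGS: 245 @ $8.05 + 246 @ $8.85 + 289 @ $8.70 + 36 @ $8.70 = $6,976.85

COGS = $7,581.60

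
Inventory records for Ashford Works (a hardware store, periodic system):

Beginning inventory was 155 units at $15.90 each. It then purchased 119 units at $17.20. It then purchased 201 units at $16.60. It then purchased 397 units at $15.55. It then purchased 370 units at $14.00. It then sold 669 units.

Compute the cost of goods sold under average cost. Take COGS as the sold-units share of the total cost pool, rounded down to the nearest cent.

COGS = $10,342.70

Sale 1, sell 669: 669/1242 × $19,201.25 → $10,342.70
Ending inventory (cost pool remaining) = $8,858.55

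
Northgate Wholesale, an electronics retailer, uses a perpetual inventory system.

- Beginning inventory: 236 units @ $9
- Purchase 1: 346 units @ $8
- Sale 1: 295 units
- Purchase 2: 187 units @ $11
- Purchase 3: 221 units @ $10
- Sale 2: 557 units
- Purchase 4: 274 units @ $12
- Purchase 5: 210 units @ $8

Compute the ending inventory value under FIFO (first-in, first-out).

Sale 1 (295) [FIFO — oldest first]: 236 @ $9 + 59 @ $8 = $2,596
Sale 2 (557) [FIFO — oldest first]: 287 @ $8 + 187 @ $11 + 83 @ $10 = $5,183
Total COGS = $2,596 + $5,183 = $7,779
Ending inventory: 138 @ $10 + 274 @ $12 + 210 @ $8 = $6,348

Ending inventory = $6,348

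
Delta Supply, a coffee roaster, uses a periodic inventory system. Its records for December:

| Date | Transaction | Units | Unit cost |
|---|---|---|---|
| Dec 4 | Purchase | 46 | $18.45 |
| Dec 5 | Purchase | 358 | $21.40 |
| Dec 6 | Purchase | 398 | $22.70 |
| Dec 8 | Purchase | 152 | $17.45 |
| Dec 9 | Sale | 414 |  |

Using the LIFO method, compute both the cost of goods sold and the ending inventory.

Dec 9, 414 sold [LIFO — newest first]: 152 @ $17.45 + 262 @ $22.70 = $8,599.80
Ending inventory: 46 @ $18.45 + 358 @ $21.40 + 136 @ $22.70 = $11,597.10
Check: goods available $20,196.90 = COGS $8,599.80 + ending $11,597.10

COGS = $8,599.80; ending inventory = $11,597.10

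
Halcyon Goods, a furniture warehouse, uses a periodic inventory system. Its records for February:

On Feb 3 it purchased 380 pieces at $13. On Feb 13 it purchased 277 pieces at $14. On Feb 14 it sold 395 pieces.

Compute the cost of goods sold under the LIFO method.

Feb 14, 395 sold [LIFO — newest first]: 277 @ $14 + 118 @ $13 = $5,412
Ending inventory: 262 @ $13 = $3,406
Check: goods available $8,818 = COGS $5,412 + ending $3,406

COGS = $5,412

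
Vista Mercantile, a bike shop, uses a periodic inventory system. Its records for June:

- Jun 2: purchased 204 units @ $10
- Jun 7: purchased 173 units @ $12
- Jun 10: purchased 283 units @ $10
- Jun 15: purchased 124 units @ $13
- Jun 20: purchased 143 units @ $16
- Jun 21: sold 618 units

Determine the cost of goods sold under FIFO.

Jun 21, 618 sold [FIFO — oldest first]: 204 @ $10 + 173 @ $12 + 241 @ $10 = $6,526
Ending inventory: 42 @ $10 + 124 @ $13 + 143 @ $16 = $4,320

COGS = $6,526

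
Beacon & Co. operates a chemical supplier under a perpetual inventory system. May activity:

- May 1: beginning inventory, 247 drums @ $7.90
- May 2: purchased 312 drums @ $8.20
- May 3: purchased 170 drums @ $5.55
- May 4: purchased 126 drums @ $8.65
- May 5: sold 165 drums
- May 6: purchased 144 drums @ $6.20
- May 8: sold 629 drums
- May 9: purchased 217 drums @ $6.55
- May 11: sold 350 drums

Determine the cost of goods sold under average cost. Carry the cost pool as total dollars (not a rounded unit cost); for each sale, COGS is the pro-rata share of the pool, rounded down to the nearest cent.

COGS = $8,355.85

After May 1: 247 on hand, pool $1,951.30 (≈ $7.9000 each)
After May 2: 559 on hand, pool $4,509.70 (≈ $8.0674 each)
After May 3: 729 on hand, pool $5,453.20 (≈ $7.4804 each)
After May 4: 855 on hand, pool $6,543.10 (≈ $7.6527 each)
May 5, sell 165: 165/855 × $6,543.10 → $1,262.70
After May 6: 834 on hand, pool $6,173.20 (≈ $7.4019 each)
May 8, sell 629: 629/834 × $6,173.20 → $4,655.80
After May 9: 422 on hand, pool $2,938.75 (≈ $6.9639 each)
May 11, sell 350: 350/422 × $2,938.75 → $2,437.35
Total COGS = $1,262.70 + $4,655.80 + $2,437.35 = $8,355.85
Ending inventory (cost pool remaining) = $501.40
Check: goods available $8,857.25 = COGS $8,355.85 + ending $501.40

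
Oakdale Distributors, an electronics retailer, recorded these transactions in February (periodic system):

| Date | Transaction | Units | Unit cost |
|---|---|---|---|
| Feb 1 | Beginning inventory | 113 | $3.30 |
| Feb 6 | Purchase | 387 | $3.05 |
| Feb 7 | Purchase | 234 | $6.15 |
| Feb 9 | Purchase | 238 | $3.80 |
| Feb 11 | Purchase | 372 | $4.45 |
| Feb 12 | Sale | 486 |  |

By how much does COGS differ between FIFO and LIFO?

$578.05

FIFO COGS: 113 @ $3.30 + 373 @ $3.05 = $1,510.55
LIFO COGS: 372 @ $4.45 + 114 @ $3.80 = $2,088.60
Difference = |$1,510.55 − $2,088.60| = $578.05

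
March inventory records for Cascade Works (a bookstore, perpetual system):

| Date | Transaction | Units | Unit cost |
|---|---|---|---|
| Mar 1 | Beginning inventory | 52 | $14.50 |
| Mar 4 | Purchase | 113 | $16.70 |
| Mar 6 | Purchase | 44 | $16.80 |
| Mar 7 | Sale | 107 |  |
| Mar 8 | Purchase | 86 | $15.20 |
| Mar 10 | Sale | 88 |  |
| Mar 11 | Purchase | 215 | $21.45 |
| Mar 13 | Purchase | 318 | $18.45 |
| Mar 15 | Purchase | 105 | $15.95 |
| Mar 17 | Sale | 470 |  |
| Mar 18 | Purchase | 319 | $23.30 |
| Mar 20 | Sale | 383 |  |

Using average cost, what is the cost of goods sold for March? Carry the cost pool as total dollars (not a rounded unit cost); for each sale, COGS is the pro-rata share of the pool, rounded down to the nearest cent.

After Mar 1: 52 on hand, pool $754.00 (≈ $14.5000 each)
After Mar 4: 165 on hand, pool $2,641.10 (≈ $16.0067 each)
After Mar 6: 209 on hand, pool $3,380.30 (≈ $16.1737 each)
Mar 7, sell 107: 107/209 × $3,380.30 → $1,730.58
After Mar 8: 188 on hand, pool $2,956.92 (≈ $15.7283 each)
Mar 10, sell 88: 88/188 × $2,956.92 → $1,384.09
After Mar 11: 315 on hand, pool $6,184.58 (≈ $19.6336 each)
After Mar 13: 633 on hand, pool $12,051.68 (≈ $19.0390 each)
After Mar 15: 738 on hand, pool $13,726.43 (≈ $18.5995 each)
Mar 17, sell 470: 470/738 × $13,726.43 → $8,741.76
After Mar 18: 587 on hand, pool $12,417.37 (≈ $21.1540 each)
Mar 20, sell 383: 383/587 × $12,417.37 → $8,101.96
Total COGS = $1,730.58 + $1,384.09 + $8,741.76 + $8,101.96 = $19,958.39
Ending inventory (cost pool remaining) = $4,315.41

COGS = $19,958.39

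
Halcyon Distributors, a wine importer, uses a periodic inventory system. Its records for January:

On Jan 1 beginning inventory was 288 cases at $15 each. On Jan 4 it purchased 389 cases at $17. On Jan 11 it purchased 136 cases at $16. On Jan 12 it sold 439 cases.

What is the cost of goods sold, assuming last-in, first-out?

Jan 12, 439 sold [LIFO — newest first]: 136 @ $16 + 303 @ $17 = $7,327
Ending inventory: 288 @ $15 + 86 @ $17 = $5,782
Check: goods available $13,109 = COGS $7,327 + ending $5,782

COGS = $7,327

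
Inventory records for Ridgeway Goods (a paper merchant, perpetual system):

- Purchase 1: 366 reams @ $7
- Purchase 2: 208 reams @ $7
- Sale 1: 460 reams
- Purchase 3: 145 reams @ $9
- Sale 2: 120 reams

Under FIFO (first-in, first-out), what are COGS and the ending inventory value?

COGS = $4,072; ending inventory = $1,251

Sale 1 (460) [FIFO — oldest first]: 366 @ $7 + 94 @ $7 = $3,220
Sale 2 (120) [FIFO — oldest first]: 114 @ $7 + 6 @ $9 = $852
Total COGS = $3,220 + $852 = $4,072
Ending inventory: 139 @ $9 = $1,251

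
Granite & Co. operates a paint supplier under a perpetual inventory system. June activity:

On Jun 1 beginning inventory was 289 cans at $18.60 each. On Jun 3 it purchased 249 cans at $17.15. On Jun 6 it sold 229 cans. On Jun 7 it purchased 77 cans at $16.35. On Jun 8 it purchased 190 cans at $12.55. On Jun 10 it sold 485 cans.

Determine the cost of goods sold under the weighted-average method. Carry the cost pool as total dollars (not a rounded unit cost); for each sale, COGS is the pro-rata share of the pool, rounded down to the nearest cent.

After Jun 1: 289 on hand, pool $5,375.40 (≈ $18.6000 each)
After Jun 3: 538 on hand, pool $9,645.75 (≈ $17.9289 each)
Jun 6, sell 229: 229/538 × $9,645.75 → $4,105.71
After Jun 7: 386 on hand, pool $6,798.99 (≈ $17.6140 each)
After Jun 8: 576 on hand, pool $9,183.49 (≈ $15.9436 each)
Jun 10, sell 485: 485/576 × $9,183.49 → $7,732.62
Total COGS = $4,105.71 + $7,732.62 = $11,838.33
Ending inventory (cost pool remaining) = $1,450.87

COGS = $11,838.33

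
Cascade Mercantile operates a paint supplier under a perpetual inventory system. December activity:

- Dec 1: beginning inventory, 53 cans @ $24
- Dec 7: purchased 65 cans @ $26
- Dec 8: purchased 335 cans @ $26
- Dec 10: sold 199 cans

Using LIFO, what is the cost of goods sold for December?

COGS = $5,174

Dec 10, 199 sold [LIFO — newest first]: 199 @ $26 = $5,174
Ending inventory: 53 @ $24 + 65 @ $26 + 136 @ $26 = $6,498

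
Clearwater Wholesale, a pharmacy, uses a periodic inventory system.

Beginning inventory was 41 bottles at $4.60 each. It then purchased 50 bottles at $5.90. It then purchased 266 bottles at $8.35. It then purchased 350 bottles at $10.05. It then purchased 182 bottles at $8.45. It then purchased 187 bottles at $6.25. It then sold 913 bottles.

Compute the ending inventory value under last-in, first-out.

Ending inventory = $1,084.80

Sale 1 (913) [LIFO — newest first]: 187 @ $6.25 + 182 @ $8.45 + 350 @ $10.05 + 194 @ $8.35 = $7,844.05
Ending inventory: 41 @ $4.60 + 50 @ $5.90 + 72 @ $8.35 = $1,084.80
Check: goods available $8,928.85 = COGS $7,844.05 + ending $1,084.80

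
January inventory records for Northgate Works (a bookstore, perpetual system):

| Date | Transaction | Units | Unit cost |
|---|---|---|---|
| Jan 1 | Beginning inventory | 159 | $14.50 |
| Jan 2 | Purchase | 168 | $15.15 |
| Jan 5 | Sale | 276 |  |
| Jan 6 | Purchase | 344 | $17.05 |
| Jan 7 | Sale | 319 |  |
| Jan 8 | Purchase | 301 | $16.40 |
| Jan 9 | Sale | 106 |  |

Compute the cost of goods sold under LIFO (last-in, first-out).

COGS = $11,288.55

Jan 5, 276 sold [LIFO — newest first]: 168 @ $15.15 + 108 @ $14.50 = $4,111.20
Jan 7, 319 sold [LIFO — newest first]: 319 @ $17.05 = $5,438.95
Jan 9, 106 sold [LIFO — newest first]: 106 @ $16.40 = $1,738.40
Total COGS = $4,111.20 + $5,438.95 + $1,738.40 = $11,288.55
Ending inventory: 51 @ $14.50 + 25 @ $17.05 + 195 @ $16.40 = $4,363.75
Check: goods available $15,652.30 = COGS $11,288.55 + ending $4,363.75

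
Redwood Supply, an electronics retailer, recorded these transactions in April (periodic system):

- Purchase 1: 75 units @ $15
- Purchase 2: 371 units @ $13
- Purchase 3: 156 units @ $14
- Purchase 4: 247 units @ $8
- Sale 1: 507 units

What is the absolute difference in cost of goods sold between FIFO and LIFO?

FIFO COGS: 75 @ $15 + 371 @ $13 + 61 @ $14 = $6,802
LIFO COGS: 247 @ $8 + 156 @ $14 + 104 @ $13 = $5,512
Difference = |$6,802 − $5,512| = $1,290

$1,290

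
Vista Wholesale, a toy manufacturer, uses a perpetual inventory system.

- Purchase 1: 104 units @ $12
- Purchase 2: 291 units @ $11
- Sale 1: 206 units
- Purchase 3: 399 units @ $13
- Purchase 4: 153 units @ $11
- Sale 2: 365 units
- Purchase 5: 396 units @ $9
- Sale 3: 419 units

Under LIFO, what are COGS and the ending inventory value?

COGS = $10,568; ending inventory = $4,315

Sale 1 (206) [LIFO — newest first]: 206 @ $11 = $2,266
Sale 2 (365) [LIFO — newest first]: 153 @ $11 + 212 @ $13 = $4,439
Sale 3 (419) [LIFO — newest first]: 396 @ $9 + 23 @ $13 = $3,863
Total COGS = $2,266 + $4,439 + $3,863 = $10,568
Ending inventory: 104 @ $12 + 85 @ $11 + 164 @ $13 = $4,315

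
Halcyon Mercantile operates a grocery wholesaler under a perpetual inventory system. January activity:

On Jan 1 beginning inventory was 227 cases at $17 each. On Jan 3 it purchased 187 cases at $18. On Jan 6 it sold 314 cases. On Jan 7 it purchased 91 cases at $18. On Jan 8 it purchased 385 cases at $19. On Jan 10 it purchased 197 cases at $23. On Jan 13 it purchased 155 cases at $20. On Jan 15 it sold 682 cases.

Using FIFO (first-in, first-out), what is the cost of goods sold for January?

Jan 6, 314 sold [FIFO — oldest first]: 227 @ $17 + 87 @ $18 = $5,425
Jan 15, 682 sold [FIFO — oldest first]: 100 @ $18 + 91 @ $18 + 385 @ $19 + 106 @ $23 = $13,191
Total COGS = $5,425 + $13,191 = $18,616
Ending inventory: 91 @ $23 + 155 @ $20 = $5,193
Check: goods available $23,809 = COGS $18,616 + ending $5,193

COGS = $18,616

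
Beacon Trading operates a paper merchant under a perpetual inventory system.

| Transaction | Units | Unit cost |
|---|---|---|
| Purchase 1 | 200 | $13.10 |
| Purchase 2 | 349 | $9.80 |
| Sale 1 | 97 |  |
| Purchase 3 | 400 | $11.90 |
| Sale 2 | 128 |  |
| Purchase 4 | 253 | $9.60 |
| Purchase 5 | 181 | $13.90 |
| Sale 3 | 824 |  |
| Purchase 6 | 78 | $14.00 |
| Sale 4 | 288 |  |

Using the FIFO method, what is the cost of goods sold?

COGS = $15,105.50

Sale 1 (97) [FIFO — oldest first]: 97 @ $13.10 = $1,270.70
Sale 2 (128) [FIFO — oldest first]: 103 @ $13.10 + 25 @ $9.80 = $1,594.30
Sale 3 (824) [FIFO — oldest first]: 324 @ $9.80 + 400 @ $11.90 + 100 @ $9.60 = $8,895.20
Sale 4 (288) [FIFO — oldest first]: 153 @ $9.60 + 135 @ $13.90 = $3,345.30
Total COGS = $1,270.70 + $1,594.30 + $8,895.20 + $3,345.30 = $15,105.50
Ending inventory: 46 @ $13.90 + 78 @ $14.00 = $1,731.40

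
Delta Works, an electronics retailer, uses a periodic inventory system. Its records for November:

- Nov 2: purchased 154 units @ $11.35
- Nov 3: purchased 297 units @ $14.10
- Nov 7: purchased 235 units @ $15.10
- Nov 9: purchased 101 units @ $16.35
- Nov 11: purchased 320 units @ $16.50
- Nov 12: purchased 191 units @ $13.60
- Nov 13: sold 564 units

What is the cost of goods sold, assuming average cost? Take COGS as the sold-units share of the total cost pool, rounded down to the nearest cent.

Nov 13, sell 564: 564/1298 × $19,013.05 → $8,261.44
Ending inventory (cost pool remaining) = $10,751.61

COGS = $8,261.44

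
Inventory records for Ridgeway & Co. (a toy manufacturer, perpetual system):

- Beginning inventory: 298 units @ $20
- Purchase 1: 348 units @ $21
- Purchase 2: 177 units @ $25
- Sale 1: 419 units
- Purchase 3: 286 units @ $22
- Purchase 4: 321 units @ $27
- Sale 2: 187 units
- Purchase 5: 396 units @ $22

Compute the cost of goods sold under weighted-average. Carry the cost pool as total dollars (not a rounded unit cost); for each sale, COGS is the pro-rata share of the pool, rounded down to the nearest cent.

COGS = $13,381.10

After Beginning: 298 on hand, pool $5,960.00 (≈ $20.0000 each)
After Purchase 1: 646 on hand, pool $13,268.00 (≈ $20.5387 each)
After Purchase 2: 823 on hand, pool $17,693.00 (≈ $21.4982 each)
Sale 1, sell 419: 419/823 × $17,693.00 → $9,007.73
After Purchase 3: 690 on hand, pool $14,977.27 (≈ $21.7062 each)
After Purchase 4: 1011 on hand, pool $23,644.27 (≈ $23.3870 each)
Sale 2, sell 187: 187/1011 × $23,644.27 → $4,373.37
After Purchase 5: 1220 on hand, pool $27,982.90 (≈ $22.9368 each)
Total COGS = $9,007.73 + $4,373.37 = $13,381.10
Ending inventory (cost pool remaining) = $27,982.90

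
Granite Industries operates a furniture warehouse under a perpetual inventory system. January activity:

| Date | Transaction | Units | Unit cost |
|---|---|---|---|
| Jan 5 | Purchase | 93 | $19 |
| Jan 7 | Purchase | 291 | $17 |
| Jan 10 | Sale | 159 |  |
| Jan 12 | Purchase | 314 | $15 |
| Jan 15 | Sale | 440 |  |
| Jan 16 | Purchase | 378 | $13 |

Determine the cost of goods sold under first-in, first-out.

COGS = $9,939

Jan 10, 159 sold [FIFO — oldest first]: 93 @ $19 + 66 @ $17 = $2,889
Jan 15, 440 sold [FIFO — oldest first]: 225 @ $17 + 215 @ $15 = $7,050
Total COGS = $2,889 + $7,050 = $9,939
Ending inventory: 99 @ $15 + 378 @ $13 = $6,399
Check: goods available $16,338 = COGS $9,939 + ending $6,399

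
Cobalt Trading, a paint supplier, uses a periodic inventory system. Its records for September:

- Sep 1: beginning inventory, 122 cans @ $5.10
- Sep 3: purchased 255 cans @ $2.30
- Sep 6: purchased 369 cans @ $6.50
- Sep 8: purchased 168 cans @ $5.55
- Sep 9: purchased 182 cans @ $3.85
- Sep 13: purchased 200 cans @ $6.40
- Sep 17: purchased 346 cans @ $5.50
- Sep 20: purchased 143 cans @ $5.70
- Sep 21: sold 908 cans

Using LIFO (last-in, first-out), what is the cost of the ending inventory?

Sep 21, 908 sold [LIFO — newest first]: 143 @ $5.70 + 346 @ $5.50 + 200 @ $6.40 + 182 @ $3.85 + 37 @ $5.55 = $4,904.15
Ending inventory: 122 @ $5.10 + 255 @ $2.30 + 369 @ $6.50 + 131 @ $5.55 = $4,334.25

Ending inventory = $4,334.25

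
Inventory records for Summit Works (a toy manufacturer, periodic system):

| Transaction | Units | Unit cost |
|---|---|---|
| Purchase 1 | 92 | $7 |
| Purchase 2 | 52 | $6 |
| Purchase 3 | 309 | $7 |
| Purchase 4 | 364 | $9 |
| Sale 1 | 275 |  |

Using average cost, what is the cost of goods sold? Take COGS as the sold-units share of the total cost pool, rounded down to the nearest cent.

COGS = $2,152.53

Sale 1, sell 275: 275/817 × $6,395.00 → $2,152.53
Ending inventory (cost pool remaining) = $4,242.47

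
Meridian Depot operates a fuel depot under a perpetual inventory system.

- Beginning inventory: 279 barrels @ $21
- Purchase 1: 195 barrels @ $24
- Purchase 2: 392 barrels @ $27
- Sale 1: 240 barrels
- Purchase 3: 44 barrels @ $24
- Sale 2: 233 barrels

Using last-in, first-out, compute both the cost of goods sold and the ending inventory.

COGS = $12,528; ending inventory = $9,651

Sale 1 (240) [LIFO — newest first]: 240 @ $27 = $6,480
Sale 2 (233) [LIFO — newest first]: 44 @ $24 + 152 @ $27 + 37 @ $24 = $6,048
Total COGS = $6,480 + $6,048 = $12,528
Ending inventory: 279 @ $21 + 158 @ $24 = $9,651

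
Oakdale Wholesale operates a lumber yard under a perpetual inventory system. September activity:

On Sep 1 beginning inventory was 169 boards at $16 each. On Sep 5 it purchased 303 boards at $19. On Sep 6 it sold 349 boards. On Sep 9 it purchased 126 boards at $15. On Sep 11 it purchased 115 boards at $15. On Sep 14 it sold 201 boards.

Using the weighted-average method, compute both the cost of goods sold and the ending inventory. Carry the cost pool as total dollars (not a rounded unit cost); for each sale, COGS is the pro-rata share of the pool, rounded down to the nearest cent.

After Sep 1: 169 on hand, pool $2,704.00 (≈ $16.0000 each)
After Sep 5: 472 on hand, pool $8,461.00 (≈ $17.9258 each)
Sep 6, sell 349: 349/472 × $8,461.00 → $6,256.12
After Sep 9: 249 on hand, pool $4,094.88 (≈ $16.4453 each)
After Sep 11: 364 on hand, pool $5,819.88 (≈ $15.9887 each)
Sep 14, sell 201: 201/364 × $5,819.88 → $3,213.72
Total COGS = $6,256.12 + $3,213.72 = $9,469.84
Ending inventory (cost pool remaining) = $2,606.16

COGS = $9,469.84; ending inventory = $2,606.16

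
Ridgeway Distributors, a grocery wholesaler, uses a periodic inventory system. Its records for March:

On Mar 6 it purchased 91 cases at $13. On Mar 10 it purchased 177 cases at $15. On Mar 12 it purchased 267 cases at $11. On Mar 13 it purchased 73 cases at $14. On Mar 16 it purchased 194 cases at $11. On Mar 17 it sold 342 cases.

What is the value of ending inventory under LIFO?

Mar 17, 342 sold [LIFO — newest first]: 194 @ $11 + 73 @ $14 + 75 @ $11 = $3,981
Ending inventory: 91 @ $13 + 177 @ $15 + 192 @ $11 = $5,950
Check: goods available $9,931 = COGS $3,981 + ending $5,950

Ending inventory = $5,950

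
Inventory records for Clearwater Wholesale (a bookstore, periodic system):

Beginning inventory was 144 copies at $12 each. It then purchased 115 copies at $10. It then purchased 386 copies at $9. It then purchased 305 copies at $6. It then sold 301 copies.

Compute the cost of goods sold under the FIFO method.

Sale 1 (301) [FIFO — oldest first]: 144 @ $12 + 115 @ $10 + 42 @ $9 = $3,256
Ending inventory: 344 @ $9 + 305 @ $6 = $4,926
Check: goods available $8,182 = COGS $3,256 + ending $4,926

COGS = $3,256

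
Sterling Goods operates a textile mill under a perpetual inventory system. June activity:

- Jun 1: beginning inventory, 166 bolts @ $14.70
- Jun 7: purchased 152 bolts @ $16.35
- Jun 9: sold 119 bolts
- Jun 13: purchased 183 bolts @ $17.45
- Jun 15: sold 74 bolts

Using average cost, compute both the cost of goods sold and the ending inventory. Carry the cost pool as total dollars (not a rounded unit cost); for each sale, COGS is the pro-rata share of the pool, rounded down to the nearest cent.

After Jun 1: 166 on hand, pool $2,440.20 (≈ $14.7000 each)
After Jun 7: 318 on hand, pool $4,925.40 (≈ $15.4887 each)
Jun 9, sell 119: 119/318 × $4,925.40 → $1,843.15
After Jun 13: 382 on hand, pool $6,275.60 (≈ $16.4283 each)
Jun 15, sell 74: 74/382 × $6,275.60 → $1,215.69
Total COGS = $1,843.15 + $1,215.69 = $3,058.84
Ending inventory (cost pool remaining) = $5,059.91

COGS = $3,058.84; ending inventory = $5,059.91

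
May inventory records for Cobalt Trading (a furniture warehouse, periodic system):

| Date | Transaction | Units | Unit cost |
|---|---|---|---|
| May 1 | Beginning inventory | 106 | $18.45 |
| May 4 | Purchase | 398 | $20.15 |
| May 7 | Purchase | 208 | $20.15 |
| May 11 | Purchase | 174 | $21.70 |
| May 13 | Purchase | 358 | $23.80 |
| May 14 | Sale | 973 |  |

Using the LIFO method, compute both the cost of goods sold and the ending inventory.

COGS = $21,182.35; ending inventory = $5,280.45

May 14, 973 sold [LIFO — newest first]: 358 @ $23.80 + 174 @ $21.70 + 208 @ $20.15 + 233 @ $20.15 = $21,182.35
Ending inventory: 106 @ $18.45 + 165 @ $20.15 = $5,280.45
Check: goods available $26,462.80 = COGS $21,182.35 + ending $5,280.45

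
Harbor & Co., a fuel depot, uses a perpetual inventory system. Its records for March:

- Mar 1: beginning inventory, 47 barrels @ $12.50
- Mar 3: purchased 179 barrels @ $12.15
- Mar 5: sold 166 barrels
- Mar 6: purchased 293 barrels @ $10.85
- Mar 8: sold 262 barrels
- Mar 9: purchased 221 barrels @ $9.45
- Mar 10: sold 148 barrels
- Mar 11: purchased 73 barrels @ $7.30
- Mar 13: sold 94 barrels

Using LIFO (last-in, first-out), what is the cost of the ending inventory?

Ending inventory = $1,573.20

Mar 5, 166 sold [LIFO — newest first]: 166 @ $12.15 = $2,016.90
Mar 8, 262 sold [LIFO — newest first]: 262 @ $10.85 = $2,842.70
Mar 10, 148 sold [LIFO — newest first]: 148 @ $9.45 = $1,398.60
Mar 13, 94 sold [LIFO — newest first]: 73 @ $7.30 + 21 @ $9.45 = $731.35
Total COGS = $2,016.90 + $2,842.70 + $1,398.60 + $731.35 = $6,989.55
Ending inventory: 47 @ $12.50 + 13 @ $12.15 + 31 @ $10.85 + 52 @ $9.45 = $1,573.20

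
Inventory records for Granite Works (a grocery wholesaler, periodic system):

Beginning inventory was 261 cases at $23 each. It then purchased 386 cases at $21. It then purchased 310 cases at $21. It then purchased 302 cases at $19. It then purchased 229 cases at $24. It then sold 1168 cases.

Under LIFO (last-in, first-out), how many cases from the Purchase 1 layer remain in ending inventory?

59

Sale 1 (1168) [LIFO — newest first]: 229 @ $24 + 302 @ $19 + 310 @ $21 + 327 @ $21 = $24,611
Ending inventory: 261 @ $23 + 59 @ $21 = $7,242
Check: goods available $31,853 = COGS $24,611 + ending $7,242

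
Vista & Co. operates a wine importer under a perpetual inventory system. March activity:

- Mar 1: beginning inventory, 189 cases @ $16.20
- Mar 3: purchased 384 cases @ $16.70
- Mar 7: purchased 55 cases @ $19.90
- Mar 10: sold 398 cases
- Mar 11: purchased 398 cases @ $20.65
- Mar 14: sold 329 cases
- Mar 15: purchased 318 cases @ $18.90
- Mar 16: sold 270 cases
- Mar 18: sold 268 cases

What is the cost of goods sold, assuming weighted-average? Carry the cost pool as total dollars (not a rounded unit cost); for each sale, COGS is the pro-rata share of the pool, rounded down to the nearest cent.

COGS = $23,291.46

After Mar 1: 189 on hand, pool $3,061.80 (≈ $16.2000 each)
After Mar 3: 573 on hand, pool $9,474.60 (≈ $16.5351 each)
After Mar 7: 628 on hand, pool $10,569.10 (≈ $16.8298 each)
Mar 10, sell 398: 398/628 × $10,569.10 → $6,698.25
After Mar 11: 628 on hand, pool $12,089.55 (≈ $19.2509 each)
Mar 14, sell 329: 329/628 × $12,089.55 → $6,333.53
After Mar 15: 617 on hand, pool $11,766.22 (≈ $19.0700 each)
Mar 16, sell 270: 270/617 × $11,766.22 → $5,148.91
Mar 18, sell 268: 268/347 × $6,617.31 → $5,110.77
Total COGS = $6,698.25 + $6,333.53 + $5,148.91 + $5,110.77 = $23,291.46
Ending inventory (cost pool remaining) = $1,506.54
Check: goods available $24,798.00 = COGS $23,291.46 + ending $1,506.54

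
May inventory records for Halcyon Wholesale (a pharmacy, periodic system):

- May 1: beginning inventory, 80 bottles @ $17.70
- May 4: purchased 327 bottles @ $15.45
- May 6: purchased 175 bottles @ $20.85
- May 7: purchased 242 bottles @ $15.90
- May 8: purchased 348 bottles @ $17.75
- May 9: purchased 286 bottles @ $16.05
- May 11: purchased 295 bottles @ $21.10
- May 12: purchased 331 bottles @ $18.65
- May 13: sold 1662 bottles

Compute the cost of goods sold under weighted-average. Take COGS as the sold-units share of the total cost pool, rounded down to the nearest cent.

COGS = $29,611.07

May 13, sell 1662: 1662/2084 × $37,129.65 → $29,611.07
Ending inventory (cost pool remaining) = $7,518.58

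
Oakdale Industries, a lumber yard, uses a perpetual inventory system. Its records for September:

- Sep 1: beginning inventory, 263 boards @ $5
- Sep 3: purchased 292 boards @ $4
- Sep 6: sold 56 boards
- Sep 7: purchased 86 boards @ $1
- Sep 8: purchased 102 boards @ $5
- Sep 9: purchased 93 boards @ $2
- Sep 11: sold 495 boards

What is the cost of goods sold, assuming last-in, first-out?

COGS = $1,862

Sep 6, 56 sold [LIFO — newest first]: 56 @ $4 = $224
Sep 11, 495 sold [LIFO — newest first]: 93 @ $2 + 102 @ $5 + 86 @ $1 + 214 @ $4 = $1,638
Total COGS = $224 + $1,638 = $1,862
Ending inventory: 263 @ $5 + 22 @ $4 = $1,403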